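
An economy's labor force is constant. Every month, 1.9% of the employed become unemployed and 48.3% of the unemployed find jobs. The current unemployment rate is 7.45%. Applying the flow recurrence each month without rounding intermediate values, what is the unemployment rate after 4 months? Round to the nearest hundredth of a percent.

Unemployment rate after four months ≈ 4.01%.

With a fixed labor force, u_{t+1} = u_t + s·(1−u_t) − f·u_t = u_t·(1−s−f) + s.
Here 1−s−f = 0.498 and s = 0.019.
u_1 = 0.074500 × 0.498 + 0.019 = 0.056101.
u_2 = 0.056101 × 0.498 + 0.019 = 0.046938.
u_3 = 0.046938 × 0.498 + 0.019 = 0.042375.
u_4 = 0.042375 × 0.498 + 0.019 = 0.040103.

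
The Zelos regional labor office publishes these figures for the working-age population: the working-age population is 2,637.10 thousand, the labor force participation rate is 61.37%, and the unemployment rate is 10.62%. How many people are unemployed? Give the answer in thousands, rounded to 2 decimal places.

Labor force = 0.6137 × 2,637.10 = 1,618.39 thousand.
Unemployed = 0.1062 × 1,618.39 ≈ 171.87 thousand.

About 171.87 thousand are unemployed.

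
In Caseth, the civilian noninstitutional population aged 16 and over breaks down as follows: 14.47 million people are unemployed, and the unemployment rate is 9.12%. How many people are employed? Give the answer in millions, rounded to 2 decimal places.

Labor force = U / u = 14.47 / 0.0912 ≈ 158.66 million.
Employed = labor force − unemployed = 158.66 − 14.47 = 144.19 million.

About 144.19 million are employed.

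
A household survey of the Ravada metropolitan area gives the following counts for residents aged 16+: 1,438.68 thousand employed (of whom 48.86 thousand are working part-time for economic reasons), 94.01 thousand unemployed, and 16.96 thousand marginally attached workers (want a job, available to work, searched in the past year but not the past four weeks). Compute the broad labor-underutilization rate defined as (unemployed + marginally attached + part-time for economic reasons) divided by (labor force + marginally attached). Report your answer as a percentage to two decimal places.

Labor force = 1,438.68 + 94.01 = 1,532.69 thousand.
Numerator = 94.01 + 16.96 + 48.86 = 159.83 thousand.
Denominator = 1,532.69 + 16.96 = 1,549.65 thousand.
Broad rate = 159.83 / 1,549.65 = 10.31%.

Broad underutilization rate ≈ 10.31%.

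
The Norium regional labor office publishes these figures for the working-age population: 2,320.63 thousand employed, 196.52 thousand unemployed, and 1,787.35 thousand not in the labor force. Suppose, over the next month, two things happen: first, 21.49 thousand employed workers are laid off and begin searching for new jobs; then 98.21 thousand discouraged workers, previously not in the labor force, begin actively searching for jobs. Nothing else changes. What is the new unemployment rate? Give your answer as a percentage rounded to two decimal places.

New unemployment rate ≈ 12.09%.

Initially, labor force = 2,320.63 + 196.52 = 2,517.15 thousand, so u = 196.52/2,517.15 = 7.81%.
After the first change, employed falls and unemployed rises by 21.49; labor force unchanged → E = 2,299.14, U = 218.01, labor force = 2,517.15 thousand.
After the second change, unemployed and labor force both rise by 98.21 → E = 2,299.14, U = 316.22, labor force = 2,615.36 thousand.
New unemployment rate = 316.22 / 2,615.36 = 12.09%.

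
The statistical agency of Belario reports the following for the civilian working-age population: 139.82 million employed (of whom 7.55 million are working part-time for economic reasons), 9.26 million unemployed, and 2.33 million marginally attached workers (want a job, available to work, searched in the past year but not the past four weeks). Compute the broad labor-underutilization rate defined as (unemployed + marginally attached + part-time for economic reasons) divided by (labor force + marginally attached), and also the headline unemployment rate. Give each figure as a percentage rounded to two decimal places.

Labor force = 139.82 + 9.26 = 149.08 million.
Numerator = 9.26 + 2.33 + 7.55 = 19.14 million.
Denominator = 149.08 + 2.33 = 151.41 million.
Broad rate = 19.14 / 151.41 = 12.64%.
Headline unemployment rate = 9.26 / 149.08 = 6.21%.

Broad underutilization rate ≈ 12.64%; headline unemployment rate ≈ 6.21%.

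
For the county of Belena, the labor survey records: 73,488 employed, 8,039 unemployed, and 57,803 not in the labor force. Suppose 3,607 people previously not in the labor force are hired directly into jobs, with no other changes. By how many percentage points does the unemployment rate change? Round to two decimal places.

Initially, labor force = 73,488 + 8,039 = 81,527, so u = 8,039/81,527 = 9.86%.
After the change, employed and labor force both rise by 3,607; unemployed unchanged → E = 77,095, U = 8,039, labor force = 85,134.
New unemployment rate = 8,039 / 85,134 = 9.44%.
Change = 9.44% − 9.86% = −0.42 percentage points.

The unemployment rate changes by −0.42 percentage points.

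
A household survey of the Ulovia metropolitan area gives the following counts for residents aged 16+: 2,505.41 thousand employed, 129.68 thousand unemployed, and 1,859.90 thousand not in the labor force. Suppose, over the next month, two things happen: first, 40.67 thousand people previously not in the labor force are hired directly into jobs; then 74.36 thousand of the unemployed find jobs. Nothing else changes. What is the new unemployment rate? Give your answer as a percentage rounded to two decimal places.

Initially, labor force = 2,505.41 + 129.68 = 2,635.09 thousand, so u = 129.68/2,635.09 = 4.92%.
After the first change, employed and labor force both rise by 40.67; unemployed unchanged → E = 2,546.08, U = 129.68, labor force = 2,675.76 thousand.
After the second change, unemployed falls and employed rises by 74.36; labor force unchanged → E = 2,620.44, U = 55.32, labor force = 2,675.76 thousand.
New unemployment rate = 55.32 / 2,675.76 = 2.07%.

New unemployment rate ≈ 2.07%.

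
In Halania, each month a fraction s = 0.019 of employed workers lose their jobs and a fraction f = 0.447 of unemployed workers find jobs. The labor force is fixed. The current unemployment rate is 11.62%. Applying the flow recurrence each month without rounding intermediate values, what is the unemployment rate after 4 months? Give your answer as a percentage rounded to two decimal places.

With a fixed labor force, u_{t+1} = u_t + s·(1−u_t) − f·u_t = u_t·(1−s−f) + s.
Here 1−s−f = 0.534 and s = 0.019.
u_1 = 0.116200 × 0.534 + 0.019 = 0.081051.
u_2 = 0.081051 × 0.534 + 0.019 = 0.062281.
u_3 = 0.062281 × 0.534 + 0.019 = 0.052258.
u_4 = 0.052258 × 0.534 + 0.019 = 0.046906.

Unemployment rate after four months ≈ 4.69%.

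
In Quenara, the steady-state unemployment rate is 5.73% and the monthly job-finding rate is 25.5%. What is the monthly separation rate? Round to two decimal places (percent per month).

From u* = s/(s+f): s = u·f/(1−u).
s = 0.0573 × 25.5 / (1 − 0.0573) = 1.4612 / 0.9427 ≈ 1.55% per month.

Separation rate ≈ 1.55% per month.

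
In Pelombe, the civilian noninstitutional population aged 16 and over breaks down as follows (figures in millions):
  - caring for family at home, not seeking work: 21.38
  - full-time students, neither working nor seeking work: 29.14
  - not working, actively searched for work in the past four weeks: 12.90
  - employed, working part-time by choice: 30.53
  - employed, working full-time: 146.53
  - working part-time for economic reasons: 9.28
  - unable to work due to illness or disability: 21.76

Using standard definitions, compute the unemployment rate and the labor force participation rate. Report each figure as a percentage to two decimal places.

Unemployment rate ≈ 6.47%; labor force participation rate ≈ 73.38%.

Employed = 30.53 + 146.53 + 9.28 = 186.34 million (anyone who worked, including part-time for economic reasons, counts as employed).
Unemployed = 12.90 million.
Labor force = 186.34 + 12.90 = 199.24 million.
Not in labor force = 21.38 + 29.14 + 21.76 = 72.28 million (those not working and not actively searching are outside the labor force).
Civilian working-age population = 199.24 + 72.28 = 271.52 million.
Unemployment rate = 12.90 / 199.24 = 6.47%.
Labor force participation rate = 199.24 / 271.52 = 73.38%.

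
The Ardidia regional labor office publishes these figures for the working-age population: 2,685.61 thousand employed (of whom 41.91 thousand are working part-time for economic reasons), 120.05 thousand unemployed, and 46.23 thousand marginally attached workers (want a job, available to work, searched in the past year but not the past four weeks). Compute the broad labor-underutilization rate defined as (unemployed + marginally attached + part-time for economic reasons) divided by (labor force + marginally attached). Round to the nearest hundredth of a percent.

Labor force = 2,685.61 + 120.05 = 2,805.66 thousand.
Numerator = 120.05 + 46.23 + 41.91 = 208.19 thousand.
Denominator = 2,805.66 + 46.23 = 2,851.89 thousand.
Broad rate = 208.19 / 2,851.89 = 7.30%.

Broad underutilization rate ≈ 7.30%.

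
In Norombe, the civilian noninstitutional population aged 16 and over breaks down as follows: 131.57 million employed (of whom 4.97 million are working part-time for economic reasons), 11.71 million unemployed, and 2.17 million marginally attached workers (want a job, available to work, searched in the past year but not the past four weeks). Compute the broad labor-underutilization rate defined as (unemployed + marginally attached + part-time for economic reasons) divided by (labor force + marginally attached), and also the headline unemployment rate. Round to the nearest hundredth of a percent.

Broad underutilization rate ≈ 12.96%; headline unemployment rate ≈ 8.17%.

Labor force = 131.57 + 11.71 = 143.28 million.
Numerator = 11.71 + 2.17 + 4.97 = 18.85 million.
Denominator = 143.28 + 2.17 = 145.45 million.
Broad rate = 18.85 / 145.45 = 12.96%.
Headline unemployment rate = 11.71 / 143.28 = 8.17%.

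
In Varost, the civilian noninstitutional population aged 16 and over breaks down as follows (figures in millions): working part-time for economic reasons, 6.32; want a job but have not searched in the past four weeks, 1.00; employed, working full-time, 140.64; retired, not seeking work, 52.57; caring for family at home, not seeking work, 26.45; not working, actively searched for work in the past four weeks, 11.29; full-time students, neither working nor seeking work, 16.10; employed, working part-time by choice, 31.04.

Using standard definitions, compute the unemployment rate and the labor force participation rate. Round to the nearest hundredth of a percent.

Employed = 6.32 + 140.64 + 31.04 = 178.00 million (anyone who worked, including part-time for economic reasons, counts as employed).
Unemployed = 11.29 million.
Labor force = 178.00 + 11.29 = 189.29 million.
Not in labor force = 1.00 + 52.57 + 26.45 + 16.10 = 96.12 million (those not working and not actively searching are outside the labor force — including those who want a job but have given up searching).
Civilian working-age population = 189.29 + 96.12 = 285.41 million.
Unemployment rate = 11.29 / 189.29 = 5.96%.
Labor force participation rate = 189.29 / 285.41 = 66.32%.

Unemployment rate ≈ 5.96%; labor force participation rate ≈ 66.32%.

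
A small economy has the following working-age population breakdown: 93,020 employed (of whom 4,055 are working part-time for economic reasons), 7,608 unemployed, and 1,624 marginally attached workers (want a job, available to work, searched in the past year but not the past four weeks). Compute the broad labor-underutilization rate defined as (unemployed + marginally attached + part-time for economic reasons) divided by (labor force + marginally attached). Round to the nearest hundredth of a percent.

Broad underutilization rate ≈ 12.99%.

Labor force = 93,020 + 7,608 = 100,628.
Numerator = 7,608 + 1,624 + 4,055 = 13,287.
Denominator = 100,628 + 1,624 = 102,252.
Broad rate = 13,287 / 102,252 = 12.99%.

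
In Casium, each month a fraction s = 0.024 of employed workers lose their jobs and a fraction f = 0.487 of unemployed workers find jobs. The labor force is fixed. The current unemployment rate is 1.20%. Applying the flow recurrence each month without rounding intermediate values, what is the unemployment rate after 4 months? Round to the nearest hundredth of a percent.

Unemployment rate after four months ≈ 4.50%.

With a fixed labor force, u_{t+1} = u_t + s·(1−u_t) − f·u_t = u_t·(1−s−f) + s.
Here 1−s−f = 0.489 and s = 0.024.
u_1 = 0.012000 × 0.489 + 0.024 = 0.029868.
u_2 = 0.029868 × 0.489 + 0.024 = 0.038605.
u_3 = 0.038605 × 0.489 + 0.024 = 0.042878.
u_4 = 0.042878 × 0.489 + 0.024 = 0.044967.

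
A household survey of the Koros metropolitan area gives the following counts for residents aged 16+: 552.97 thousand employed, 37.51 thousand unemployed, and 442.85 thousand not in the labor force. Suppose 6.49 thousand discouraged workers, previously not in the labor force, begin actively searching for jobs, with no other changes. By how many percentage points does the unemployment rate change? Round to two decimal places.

Initially, labor force = 552.97 + 37.51 = 590.48 thousand, so u = 37.51/590.48 = 6.35%.
After the change, unemployed and labor force both rise by 6.49 → E = 552.97, U = 44.00, labor force = 596.97 thousand.
New unemployment rate = 44.00 / 596.97 = 7.37%.
Change = 7.37% − 6.35% = +1.02 percentage points.

The unemployment rate changes by +1.02 percentage points.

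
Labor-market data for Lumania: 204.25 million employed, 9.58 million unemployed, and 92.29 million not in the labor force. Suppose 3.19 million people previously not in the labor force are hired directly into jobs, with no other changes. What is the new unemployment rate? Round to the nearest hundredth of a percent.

New unemployment rate ≈ 4.41%.

Initially, labor force = 204.25 + 9.58 = 213.83 million, so u = 9.58/213.83 = 4.48%.
After the change, employed and labor force both rise by 3.19; unemployed unchanged → E = 207.44, U = 9.58, labor force = 217.02 million.
New unemployment rate = 9.58 / 217.02 = 4.41%.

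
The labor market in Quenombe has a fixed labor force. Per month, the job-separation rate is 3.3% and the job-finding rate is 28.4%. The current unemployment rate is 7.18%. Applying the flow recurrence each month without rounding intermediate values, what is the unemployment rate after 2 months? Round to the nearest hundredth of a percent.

Unemployment rate after two months ≈ 8.90%.

With a fixed labor force, u_{t+1} = u_t + s·(1−u_t) − f·u_t = u_t·(1−s−f) + s.
Here 1−s−f = 0.683 and s = 0.033.
u_1 = 0.071800 × 0.683 + 0.033 = 0.082039.
u_2 = 0.082039 × 0.683 + 0.033 = 0.089033.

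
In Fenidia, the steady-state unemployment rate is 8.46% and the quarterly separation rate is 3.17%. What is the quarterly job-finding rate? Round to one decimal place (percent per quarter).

From u* = s/(s+f): f = s·(1−u)/u.
f = 3.17 × (1 − 0.0846) / 0.0846 = 2.9018 / 0.0846 ≈ 34.3% per quarter.

Job-finding rate ≈ 34.3% per quarter.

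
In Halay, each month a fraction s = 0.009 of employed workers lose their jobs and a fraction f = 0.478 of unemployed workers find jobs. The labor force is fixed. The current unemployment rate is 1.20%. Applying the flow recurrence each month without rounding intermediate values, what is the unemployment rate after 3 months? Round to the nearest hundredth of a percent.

With a fixed labor force, u_{t+1} = u_t + s·(1−u_t) − f·u_t = u_t·(1−s−f) + s.
Here 1−s−f = 0.513 and s = 0.009.
u_1 = 0.012000 × 0.513 + 0.009 = 0.015156.
u_2 = 0.015156 × 0.513 + 0.009 = 0.016775.
u_3 = 0.016775 × 0.513 + 0.009 = 0.017606.

Unemployment rate after three months ≈ 1.76%.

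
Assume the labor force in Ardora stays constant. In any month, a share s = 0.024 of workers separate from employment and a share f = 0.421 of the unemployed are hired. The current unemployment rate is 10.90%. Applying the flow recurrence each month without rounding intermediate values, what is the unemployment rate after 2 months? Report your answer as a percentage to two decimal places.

Unemployment rate after two months ≈ 7.09%.

With a fixed labor force, u_{t+1} = u_t + s·(1−u_t) − f·u_t = u_t·(1−s−f) + s.
Here 1−s−f = 0.555 and s = 0.024.
u_1 = 0.109000 × 0.555 + 0.024 = 0.084495.
u_2 = 0.084495 × 0.555 + 0.024 = 0.070895.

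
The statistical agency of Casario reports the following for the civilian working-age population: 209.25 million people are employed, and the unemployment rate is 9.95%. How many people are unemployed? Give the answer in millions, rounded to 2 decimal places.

Let U be the number unemployed. The labor force is E + U, and U/(E+U) = 0.0995.
So U = 0.0995 × 209.25 / (1 − 0.0995) = 20.8204 / 0.9005 ≈ 23.12 million.

About 23.12 million are unemployed.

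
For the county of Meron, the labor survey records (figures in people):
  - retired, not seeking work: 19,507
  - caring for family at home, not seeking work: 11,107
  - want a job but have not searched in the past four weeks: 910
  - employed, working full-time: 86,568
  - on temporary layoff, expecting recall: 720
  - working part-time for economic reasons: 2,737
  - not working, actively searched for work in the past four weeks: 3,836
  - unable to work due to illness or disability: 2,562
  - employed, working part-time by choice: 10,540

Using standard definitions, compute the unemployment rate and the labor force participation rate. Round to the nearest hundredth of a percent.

Employed = 86,568 + 2,737 + 10,540 = 99,845 (anyone who worked, including part-time for economic reasons, counts as employed).
Unemployed = 720 + 3,836 = 4,556 (jobless and actively searching, or on temporary layoff).
Labor force = 99,845 + 4,556 = 104,401.
Not in labor force = 19,507 + 11,107 + 910 + 2,562 = 34,086 (those not working and not actively searching are outside the labor force — including those who want a job but have given up searching).
Civilian working-age population = 104,401 + 34,086 = 138,487.
Unemployment rate = 4,556 / 104,401 = 4.36%.
Labor force participation rate = 104,401 / 138,487 = 75.39%.

Unemployment rate ≈ 4.36%; labor force participation rate ≈ 75.39%.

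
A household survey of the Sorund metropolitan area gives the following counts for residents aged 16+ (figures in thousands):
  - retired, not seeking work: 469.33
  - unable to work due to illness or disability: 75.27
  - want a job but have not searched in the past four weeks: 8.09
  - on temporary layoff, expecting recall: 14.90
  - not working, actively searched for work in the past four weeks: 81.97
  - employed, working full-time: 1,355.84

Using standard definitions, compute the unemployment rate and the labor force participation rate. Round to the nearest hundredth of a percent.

Unemployment rate ≈ 6.67%; labor force participation rate ≈ 72.44%.

Employed = 1,355.84 thousand.
Unemployed = 14.90 + 81.97 = 96.87 thousand (jobless and actively searching, or on temporary layoff).
Labor force = 1,355.84 + 96.87 = 1,452.71 thousand.
Not in labor force = 469.33 + 75.27 + 8.09 = 552.69 thousand (those not working and not actively searching are outside the labor force — including those who want a job but have given up searching).
Civilian working-age population = 1,452.71 + 552.69 = 2,005.40 thousand.
Unemployment rate = 96.87 / 1,452.71 = 6.67%.
Labor force participation rate = 1,452.71 / 2,005.40 = 72.44%.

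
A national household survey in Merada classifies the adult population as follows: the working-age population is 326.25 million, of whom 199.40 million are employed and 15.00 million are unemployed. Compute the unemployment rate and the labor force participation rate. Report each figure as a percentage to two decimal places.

Unemployment rate ≈ 7.00%; labor force participation rate ≈ 65.72%.

Labor force = employed + unemployed = 199.40 + 15.00 = 214.40 million.
Unemployment rate = 15.00 / 214.40 = 7.00%.
Labor force participation rate = 214.40 / 326.25 = 65.72%.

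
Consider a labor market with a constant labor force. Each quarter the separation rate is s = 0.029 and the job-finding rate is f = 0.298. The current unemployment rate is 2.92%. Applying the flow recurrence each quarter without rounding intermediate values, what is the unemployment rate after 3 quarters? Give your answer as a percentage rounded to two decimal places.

With a fixed labor force, u_{t+1} = u_t + s·(1−u_t) − f·u_t = u_t·(1−s−f) + s.
Here 1−s−f = 0.673 and s = 0.029.
u_1 = 0.029200 × 0.673 + 0.029 = 0.048652.
u_2 = 0.048652 × 0.673 + 0.029 = 0.061743.
u_3 = 0.061743 × 0.673 + 0.029 = 0.070553.

Unemployment rate after three quarters ≈ 7.06%.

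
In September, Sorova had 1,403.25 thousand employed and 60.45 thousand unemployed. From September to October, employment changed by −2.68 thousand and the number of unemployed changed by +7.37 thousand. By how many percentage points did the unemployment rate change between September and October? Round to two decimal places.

September: labor force = 1,403.25 + 60.45 = 1,463.70; u = 60.45/1,463.70 = 4.13%.
October: labor force = 1,400.57 + 67.82 = 1,468.39; u = 67.82/1,468.39 = 4.62%.
Change = 4.62% − 4.13% = +0.49 pp.

The unemployment rate changed by +0.49 percentage points.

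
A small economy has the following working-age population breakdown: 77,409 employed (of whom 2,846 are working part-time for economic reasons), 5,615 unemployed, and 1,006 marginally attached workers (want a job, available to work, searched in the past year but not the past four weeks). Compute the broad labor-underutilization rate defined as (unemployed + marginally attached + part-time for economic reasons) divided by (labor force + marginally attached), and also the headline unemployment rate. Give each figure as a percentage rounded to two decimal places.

Labor force = 77,409 + 5,615 = 83,024.
Numerator = 5,615 + 1,006 + 2,846 = 9,467.
Denominator = 83,024 + 1,006 = 84,030.
Broad rate = 9,467 / 84,030 = 11.27%.
Headline unemployment rate = 5,615 / 83,024 = 6.76%.

Broad underutilization rate ≈ 11.27%; headline unemployment rate ≈ 6.76%.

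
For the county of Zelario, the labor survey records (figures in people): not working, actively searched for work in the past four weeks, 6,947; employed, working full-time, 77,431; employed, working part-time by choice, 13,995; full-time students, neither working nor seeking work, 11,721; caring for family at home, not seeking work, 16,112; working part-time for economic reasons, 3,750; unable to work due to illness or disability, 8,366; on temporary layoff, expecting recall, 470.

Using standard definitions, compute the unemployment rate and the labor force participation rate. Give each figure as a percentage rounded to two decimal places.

Employed = 77,431 + 13,995 + 3,750 = 95,176 (anyone who worked, including part-time for economic reasons, counts as employed).
Unemployed = 6,947 + 470 = 7,417 (jobless and actively searching, or on temporary layoff).
Labor force = 95,176 + 7,417 = 102,593.
Not in labor force = 11,721 + 16,112 + 8,366 = 36,199 (those not working and not actively searching are outside the labor force).
Civilian working-age population = 102,593 + 36,199 = 138,792.
Unemployment rate = 7,417 / 102,593 = 7.23%.
Labor force participation rate = 102,593 / 138,792 = 73.92%.

Unemployment rate ≈ 7.23%; labor force participation rate ≈ 73.92%.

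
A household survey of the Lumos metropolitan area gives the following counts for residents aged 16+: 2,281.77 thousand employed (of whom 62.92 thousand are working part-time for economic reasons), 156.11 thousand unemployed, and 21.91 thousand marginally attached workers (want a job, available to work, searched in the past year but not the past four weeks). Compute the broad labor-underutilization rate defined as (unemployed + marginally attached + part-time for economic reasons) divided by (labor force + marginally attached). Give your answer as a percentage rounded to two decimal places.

Broad underutilization rate ≈ 9.80%.

Labor force = 2,281.77 + 156.11 = 2,437.88 thousand.
Numerator = 156.11 + 21.91 + 62.92 = 240.94 thousand.
Denominator = 2,437.88 + 21.91 = 2,459.79 thousand.
Broad rate = 240.94 / 2,459.79 = 9.80%.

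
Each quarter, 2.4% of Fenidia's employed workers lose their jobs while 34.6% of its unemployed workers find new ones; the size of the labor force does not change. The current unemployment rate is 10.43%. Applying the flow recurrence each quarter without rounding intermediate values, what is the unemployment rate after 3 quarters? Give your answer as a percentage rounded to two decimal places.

Unemployment rate after three quarters ≈ 7.47%.

With a fixed labor force, u_{t+1} = u_t + s·(1−u_t) − f·u_t = u_t·(1−s−f) + s.
Here 1−s−f = 0.630 and s = 0.024.
u_1 = 0.104300 × 0.630 + 0.024 = 0.089709.
u_2 = 0.089709 × 0.630 + 0.024 = 0.080517.
u_3 = 0.080517 × 0.630 + 0.024 = 0.074726.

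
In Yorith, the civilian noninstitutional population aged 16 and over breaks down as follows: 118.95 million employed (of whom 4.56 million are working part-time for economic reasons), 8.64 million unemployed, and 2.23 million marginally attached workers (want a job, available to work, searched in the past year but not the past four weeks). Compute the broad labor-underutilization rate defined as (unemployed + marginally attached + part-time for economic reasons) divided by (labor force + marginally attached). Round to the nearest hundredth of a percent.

Broad underutilization rate ≈ 11.89%.

Labor force = 118.95 + 8.64 = 127.59 million.
Numerator = 8.64 + 2.23 + 4.56 = 15.43 million.
Denominator = 127.59 + 2.23 = 129.82 million.
Broad rate = 15.43 / 129.82 = 11.89%.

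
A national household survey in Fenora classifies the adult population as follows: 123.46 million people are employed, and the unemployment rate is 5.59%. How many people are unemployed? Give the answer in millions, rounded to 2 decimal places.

Let U be the number unemployed. The labor force is E + U, and U/(E+U) = 0.0559.
So U = 0.0559 × 123.46 / (1 − 0.0559) = 6.9014 / 0.9441 ≈ 7.31 million.

About 7.31 million are unemployed.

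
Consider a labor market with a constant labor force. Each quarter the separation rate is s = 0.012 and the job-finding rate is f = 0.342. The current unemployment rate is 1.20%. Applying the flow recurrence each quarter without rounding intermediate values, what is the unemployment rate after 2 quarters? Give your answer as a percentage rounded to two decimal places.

Unemployment rate after two quarters ≈ 2.48%.

With a fixed labor force, u_{t+1} = u_t + s·(1−u_t) − f·u_t = u_t·(1−s−f) + s.
Here 1−s−f = 0.646 and s = 0.012.
u_1 = 0.012000 × 0.646 + 0.012 = 0.019752.
u_2 = 0.019752 × 0.646 + 0.012 = 0.024760.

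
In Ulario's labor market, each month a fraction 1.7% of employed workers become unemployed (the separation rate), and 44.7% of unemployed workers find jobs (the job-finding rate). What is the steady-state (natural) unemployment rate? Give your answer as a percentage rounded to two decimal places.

Steady-state unemployment rate ≈ 3.66%.

At steady state the flows balance: s·E = f·U, so U/(E+U) = s/(s+f).
u* = 1.7 / (1.7 + 44.7) = 1.7 / 46.40 = 3.66%.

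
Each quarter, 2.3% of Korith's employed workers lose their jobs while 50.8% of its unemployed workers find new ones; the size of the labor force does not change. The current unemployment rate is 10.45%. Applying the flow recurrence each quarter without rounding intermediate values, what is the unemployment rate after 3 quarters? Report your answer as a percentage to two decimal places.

Unemployment rate after three quarters ≈ 4.96%.

With a fixed labor force, u_{t+1} = u_t + s·(1−u_t) − f·u_t = u_t·(1−s−f) + s.
Here 1−s−f = 0.469 and s = 0.023.
u_1 = 0.104500 × 0.469 + 0.023 = 0.072011.
u_2 = 0.072011 × 0.469 + 0.023 = 0.056773.
u_3 = 0.056773 × 0.469 + 0.023 = 0.049627.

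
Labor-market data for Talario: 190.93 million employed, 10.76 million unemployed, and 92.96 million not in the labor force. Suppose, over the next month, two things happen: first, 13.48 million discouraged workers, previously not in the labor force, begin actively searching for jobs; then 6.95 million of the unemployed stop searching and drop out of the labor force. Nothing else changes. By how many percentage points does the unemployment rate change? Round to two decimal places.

Initially, labor force = 190.93 + 10.76 = 201.69 million, so u = 10.76/201.69 = 5.33%.
After the first change, unemployed and labor force both rise by 13.48 → E = 190.93, U = 24.24, labor force = 215.17 million.
After the second change, unemployed and labor force both fall by 6.95 → E = 190.93, U = 17.29, labor force = 208.22 million.
New unemployment rate = 17.29 / 208.22 = 8.30%.
Change = 8.30% − 5.33% = +2.97 percentage points.

The unemployment rate changes by +2.97 percentage points.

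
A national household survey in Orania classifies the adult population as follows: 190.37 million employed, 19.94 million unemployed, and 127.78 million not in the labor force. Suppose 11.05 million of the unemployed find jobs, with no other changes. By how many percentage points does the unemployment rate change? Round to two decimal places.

Initially, labor force = 190.37 + 19.94 = 210.31 million, so u = 19.94/210.31 = 9.48%.
After the change, unemployed falls and employed rises by 11.05; labor force unchanged → E = 201.42, U = 8.89, labor force = 210.31 million.
New unemployment rate = 8.89 / 210.31 = 4.23%.
Change = 4.23% − 9.48% = −5.25 percentage points.

The unemployment rate changes by −5.25 percentage points.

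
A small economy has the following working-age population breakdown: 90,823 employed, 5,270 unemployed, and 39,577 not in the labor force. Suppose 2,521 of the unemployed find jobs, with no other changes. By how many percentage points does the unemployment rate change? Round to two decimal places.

The unemployment rate changes by −2.62 percentage points.

Initially, labor force = 90,823 + 5,270 = 96,093, so u = 5,270/96,093 = 5.48%.
After the change, unemployed falls and employed rises by 2,521; labor force unchanged → E = 93,344, U = 2,749, labor force = 96,093.
New unemployment rate = 2,749 / 96,093 = 2.86%.
Change = 2.86% − 5.48% = −2.62 percentage points.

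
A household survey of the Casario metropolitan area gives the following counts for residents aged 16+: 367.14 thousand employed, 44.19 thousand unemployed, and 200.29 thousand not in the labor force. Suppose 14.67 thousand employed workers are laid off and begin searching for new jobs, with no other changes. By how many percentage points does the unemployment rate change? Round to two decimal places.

Initially, labor force = 367.14 + 44.19 = 411.33 thousand, so u = 44.19/411.33 = 10.74%.
After the change, employed falls and unemployed rises by 14.67; labor force unchanged → E = 352.47, U = 58.86, labor force = 411.33 thousand.
New unemployment rate = 58.86 / 411.33 = 14.31%.
Change = 14.31% − 10.74% = +3.57 percentage points.

The unemployment rate changes by +3.57 percentage points.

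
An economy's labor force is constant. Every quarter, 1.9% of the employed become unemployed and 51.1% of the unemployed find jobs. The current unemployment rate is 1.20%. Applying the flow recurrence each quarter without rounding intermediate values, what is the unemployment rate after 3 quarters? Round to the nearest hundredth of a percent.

With a fixed labor force, u_{t+1} = u_t + s·(1−u_t) − f·u_t = u_t·(1−s−f) + s.
Here 1−s−f = 0.470 and s = 0.019.
u_1 = 0.012000 × 0.470 + 0.019 = 0.024640.
u_2 = 0.024640 × 0.470 + 0.019 = 0.030581.
u_3 = 0.030581 × 0.470 + 0.019 = 0.033373.

Unemployment rate after three quarters ≈ 3.34%.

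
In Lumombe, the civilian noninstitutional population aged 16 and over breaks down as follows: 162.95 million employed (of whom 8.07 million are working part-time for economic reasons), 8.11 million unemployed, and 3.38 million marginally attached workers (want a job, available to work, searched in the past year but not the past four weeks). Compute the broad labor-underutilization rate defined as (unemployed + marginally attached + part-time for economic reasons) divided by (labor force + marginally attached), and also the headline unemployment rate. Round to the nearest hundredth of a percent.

Broad underutilization rate ≈ 11.21%; headline unemployment rate ≈ 4.74%.

Labor force = 162.95 + 8.11 = 171.06 million.
Numerator = 8.11 + 3.38 + 8.07 = 19.56 million.
Denominator = 171.06 + 3.38 = 174.44 million.
Broad rate = 19.56 / 174.44 = 11.21%.
Headline unemployment rate = 8.11 / 171.06 = 4.74%.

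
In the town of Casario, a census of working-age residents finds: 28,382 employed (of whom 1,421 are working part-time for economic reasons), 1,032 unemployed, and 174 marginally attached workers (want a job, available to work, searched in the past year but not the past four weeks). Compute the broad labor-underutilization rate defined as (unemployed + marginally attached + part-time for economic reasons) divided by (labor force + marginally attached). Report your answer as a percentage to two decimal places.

Labor force = 28,382 + 1,032 = 29,414.
Numerator = 1,032 + 174 + 1,421 = 2,627.
Denominator = 29,414 + 174 = 29,588.
Broad rate = 2,627 / 29,588 = 8.88%.

Broad underutilization rate ≈ 8.88%.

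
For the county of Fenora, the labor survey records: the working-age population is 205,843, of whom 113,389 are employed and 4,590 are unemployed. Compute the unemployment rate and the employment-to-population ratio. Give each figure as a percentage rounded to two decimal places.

Unemployment rate ≈ 3.89%; employment-population ratio ≈ 55.09%.

Labor force = employed + unemployed = 113,389 + 4,590 = 117,979.
Unemployment rate = 4,590 / 117,979 = 3.89%.
Employment-population ratio = 113,389 / 205,843 = 55.09%.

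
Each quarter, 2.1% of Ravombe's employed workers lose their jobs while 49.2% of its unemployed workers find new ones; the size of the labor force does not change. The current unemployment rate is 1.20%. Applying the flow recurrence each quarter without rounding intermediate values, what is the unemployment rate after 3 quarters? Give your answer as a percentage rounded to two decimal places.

Unemployment rate after three quarters ≈ 3.76%.

With a fixed labor force, u_{t+1} = u_t + s·(1−u_t) − f·u_t = u_t·(1−s−f) + s.
Here 1−s−f = 0.487 and s = 0.021.
u_1 = 0.012000 × 0.487 + 0.021 = 0.026844.
u_2 = 0.026844 × 0.487 + 0.021 = 0.034073.
u_3 = 0.034073 × 0.487 + 0.021 = 0.037594.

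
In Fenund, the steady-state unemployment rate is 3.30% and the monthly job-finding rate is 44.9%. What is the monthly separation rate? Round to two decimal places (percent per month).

Separation rate ≈ 1.53% per month.

From u* = s/(s+f): s = u·f/(1−u).
s = 0.0330 × 44.9 / (1 − 0.0330) = 1.4817 / 0.9670 ≈ 1.53% per month.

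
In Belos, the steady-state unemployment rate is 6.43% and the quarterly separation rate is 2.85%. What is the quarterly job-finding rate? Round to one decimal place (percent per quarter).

Job-finding rate ≈ 41.5% per quarter.

From u* = s/(s+f): f = s·(1−u)/u.
f = 2.85 × (1 − 0.0643) / 0.0643 = 2.6667 / 0.0643 ≈ 41.5% per quarter.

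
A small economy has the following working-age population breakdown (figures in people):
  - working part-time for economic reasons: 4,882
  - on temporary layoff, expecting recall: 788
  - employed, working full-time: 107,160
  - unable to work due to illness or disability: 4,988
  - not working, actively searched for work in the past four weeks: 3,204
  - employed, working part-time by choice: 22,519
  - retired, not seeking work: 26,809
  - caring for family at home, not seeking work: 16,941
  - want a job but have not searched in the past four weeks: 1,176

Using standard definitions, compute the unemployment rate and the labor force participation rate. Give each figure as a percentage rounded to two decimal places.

Unemployment rate ≈ 2.88%; labor force participation rate ≈ 73.52%.

Employed = 4,882 + 107,160 + 22,519 = 134,561 (anyone who worked, including part-time for economic reasons, counts as employed).
Unemployed = 788 + 3,204 = 3,992 (jobless and actively searching, or on temporary layoff).
Labor force = 134,561 + 3,992 = 138,553.
Not in labor force = 4,988 + 26,809 + 16,941 + 1,176 = 49,914 (those not working and not actively searching are outside the labor force — including those who want a job but have given up searching).
Civilian working-age population = 138,553 + 49,914 = 188,467.
Unemployment rate = 3,992 / 138,553 = 2.88%.
Labor force participation rate = 138,553 / 188,467 = 73.52%.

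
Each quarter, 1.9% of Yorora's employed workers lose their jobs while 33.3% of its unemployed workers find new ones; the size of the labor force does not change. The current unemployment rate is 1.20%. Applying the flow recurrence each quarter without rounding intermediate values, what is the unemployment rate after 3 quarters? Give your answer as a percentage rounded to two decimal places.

Unemployment rate after three quarters ≈ 4.26%.

With a fixed labor force, u_{t+1} = u_t + s·(1−u_t) − f·u_t = u_t·(1−s−f) + s.
Here 1−s−f = 0.648 and s = 0.019.
u_1 = 0.012000 × 0.648 + 0.019 = 0.026776.
u_2 = 0.026776 × 0.648 + 0.019 = 0.036351.
u_3 = 0.036351 × 0.648 + 0.019 = 0.042555.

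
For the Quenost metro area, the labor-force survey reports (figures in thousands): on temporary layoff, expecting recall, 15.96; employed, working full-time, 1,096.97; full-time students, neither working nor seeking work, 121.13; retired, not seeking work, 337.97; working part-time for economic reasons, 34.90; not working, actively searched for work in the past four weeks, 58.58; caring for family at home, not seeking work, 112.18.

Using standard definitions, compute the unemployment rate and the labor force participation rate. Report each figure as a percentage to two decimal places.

Employed = 1,096.97 + 34.90 = 1,131.87 thousand (anyone who worked, including part-time for economic reasons, counts as employed).
Unemployed = 15.96 + 58.58 = 74.54 thousand (jobless and actively searching, or on temporary layoff).
Labor force = 1,131.87 + 74.54 = 1,206.41 thousand.
Not in labor force = 121.13 + 337.97 + 112.18 = 571.28 thousand (those not working and not actively searching are outside the labor force).
Civilian working-age population = 1,206.41 + 571.28 = 1,777.69 thousand.
Unemployment rate = 74.54 / 1,206.41 = 6.18%.
Labor force participation rate = 1,206.41 / 1,777.69 = 67.86%.

Unemployment rate ≈ 6.18%; labor force participation rate ≈ 67.86%.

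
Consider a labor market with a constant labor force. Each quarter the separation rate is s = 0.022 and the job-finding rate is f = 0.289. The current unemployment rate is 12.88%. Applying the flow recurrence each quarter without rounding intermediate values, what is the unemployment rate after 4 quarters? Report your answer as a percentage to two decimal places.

Unemployment rate after four quarters ≈ 8.38%.

With a fixed labor force, u_{t+1} = u_t + s·(1−u_t) − f·u_t = u_t·(1−s−f) + s.
Here 1−s−f = 0.689 and s = 0.022.
u_1 = 0.128800 × 0.689 + 0.022 = 0.110743.
u_2 = 0.110743 × 0.689 + 0.022 = 0.098302.
u_3 = 0.098302 × 0.689 + 0.022 = 0.089730.
u_4 = 0.089730 × 0.689 + 0.022 = 0.083824.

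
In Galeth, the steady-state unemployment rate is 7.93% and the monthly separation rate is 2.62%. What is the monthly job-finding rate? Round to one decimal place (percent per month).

Job-finding rate ≈ 30.4% per month.

From u* = s/(s+f): f = s·(1−u)/u.
f = 2.62 × (1 − 0.0793) / 0.0793 = 2.4122 / 0.0793 ≈ 30.4% per month.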